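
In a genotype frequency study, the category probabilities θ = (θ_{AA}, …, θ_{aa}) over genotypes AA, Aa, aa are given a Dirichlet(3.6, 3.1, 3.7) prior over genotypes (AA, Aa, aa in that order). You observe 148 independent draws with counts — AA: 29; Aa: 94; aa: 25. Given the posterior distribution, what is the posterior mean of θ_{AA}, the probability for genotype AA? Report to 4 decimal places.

The Dirichlet prior is conjugate to the Multinomial likelihood: each posterior αⱼ = prior αⱼ + observed count nⱼ.
Posterior concentration: (32.6, 97.1, 28.7), total = 158.4.
E[θ_{AA}|data] = α_{AA}/Σα = 32.6/158.4 = 0.2058.

0.2058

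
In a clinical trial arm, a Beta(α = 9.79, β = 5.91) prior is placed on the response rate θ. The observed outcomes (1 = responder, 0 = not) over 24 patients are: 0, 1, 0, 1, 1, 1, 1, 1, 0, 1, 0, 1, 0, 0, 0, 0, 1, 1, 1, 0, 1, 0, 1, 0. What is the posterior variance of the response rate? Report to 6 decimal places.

0.006008

The Beta prior is conjugate to a Binomial/Bernoulli likelihood; the update adds successes to α and failures to β.
Posterior: Beta(α+k, β+n−k) = Beta(9.79+13, 5.91+11) = Beta(22.79, 16.91).
Var = αβ/((α+β)²(α+β+1)) = 22.79·16.91/(39.70²·40.70) = 0.006008.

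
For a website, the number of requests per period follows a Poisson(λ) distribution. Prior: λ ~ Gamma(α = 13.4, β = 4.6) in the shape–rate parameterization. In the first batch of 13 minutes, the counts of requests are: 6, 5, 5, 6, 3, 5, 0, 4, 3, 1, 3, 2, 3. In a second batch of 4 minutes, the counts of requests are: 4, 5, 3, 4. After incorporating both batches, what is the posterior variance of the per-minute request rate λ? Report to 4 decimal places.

With a Gamma(shape α, rate β) prior, the Poisson likelihood is conjugate: the posterior is Gamma(α + ΣXᵢ, β + n).
Batch 1: sum of counts S = 46 over n = 13 minutes.
After batch 1: Gamma(α+S, β+n) = Gamma(13.4+46, 4.6+13) = Gamma(59.4, 17.6).
Batch 2: sum of counts S = 16 over n = 4 minutes.
After batch 2: Gamma(α+S, β+n) = Gamma(59.4+16, 17.6+4) = Gamma(75.4, 21.6).
Var = α/β² = 75.4/21.6² = 0.1616.

0.1616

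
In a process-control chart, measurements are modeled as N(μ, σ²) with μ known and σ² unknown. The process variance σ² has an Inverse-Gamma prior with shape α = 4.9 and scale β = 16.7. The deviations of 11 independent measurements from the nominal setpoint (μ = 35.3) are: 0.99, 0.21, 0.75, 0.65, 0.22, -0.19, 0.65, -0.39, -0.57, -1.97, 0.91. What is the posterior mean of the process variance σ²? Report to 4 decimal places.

2.1863

With known mean μ and an Inverse-Gamma(α, β) prior on σ², the Normal likelihood is conjugate: posterior is Inv-Gamma(α + n/2, β + Σ(xᵢ−μ)²/2).
Σ(xᵢ−μ)² = (0.99)² + (0.21)² + (0.75)² + (0.65)² + (0.22)² + (-0.19)² + (0.65)² + (-0.39)² + (-0.57)² + (-1.97)² + (0.91)² = 7.7022.
Posterior: Inv-Gamma(4.9 + 11/2, 16.7 + 7.7022/2) = Inv-Gamma(10.40, 20.55110).
E[σ²|data] = β/(α−1) = 20.55110/9.40 = 2.1863.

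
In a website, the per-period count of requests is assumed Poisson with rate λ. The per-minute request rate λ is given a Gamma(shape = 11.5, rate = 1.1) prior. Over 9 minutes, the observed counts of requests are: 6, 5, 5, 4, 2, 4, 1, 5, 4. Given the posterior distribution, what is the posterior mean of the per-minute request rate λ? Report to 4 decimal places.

4.7030

With a Gamma(shape α, rate β) prior, the Poisson likelihood is conjugate: the posterior is Gamma(α + ΣXᵢ, β + n).
Sum of counts S = 36 over n = 9 minutes.
Posterior: Gamma(α+S, β+n) = Gamma(11.5+36, 1.1+9) = Gamma(47.5, 10.1).
Posterior mean = α/β = 47.5/10.1 = 4.7030.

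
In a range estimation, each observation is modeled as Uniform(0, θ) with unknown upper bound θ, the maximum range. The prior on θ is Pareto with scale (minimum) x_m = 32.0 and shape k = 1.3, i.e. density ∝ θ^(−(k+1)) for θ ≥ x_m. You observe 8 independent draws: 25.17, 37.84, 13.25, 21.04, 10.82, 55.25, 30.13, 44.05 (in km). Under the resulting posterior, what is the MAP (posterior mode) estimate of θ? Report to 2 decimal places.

A Pareto(scale x_m, shape k) prior on the upper bound θ of Uniform(0, θ) is conjugate: posterior is Pareto(max(x_m, max xᵢ), k + n).
Sample maximum = 55.25; prior scale x_m = 32.0 → posterior scale = max = 55.25.
Posterior shape = 1.3 + 8 = 9.3.
The Pareto density is decreasing on [x_m, ∞), so the mode is x_m = 55.25.

55.25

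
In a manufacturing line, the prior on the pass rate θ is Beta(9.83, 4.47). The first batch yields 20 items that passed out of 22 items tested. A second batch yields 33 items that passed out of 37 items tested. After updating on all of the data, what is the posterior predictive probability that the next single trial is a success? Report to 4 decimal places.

0.8572

The Beta prior is conjugate to a Binomial/Bernoulli likelihood; the update adds successes to α and failures to β.
After batch 1: Beta(9.83+20, 4.47+2) = Beta(29.83, 6.47).
After batch 2: Beta(29.83+33, 6.47+4) = Beta(62.83, 10.47).
For a single future Bernoulli trial, P(success | data) = α/(α+β) = 0.8572.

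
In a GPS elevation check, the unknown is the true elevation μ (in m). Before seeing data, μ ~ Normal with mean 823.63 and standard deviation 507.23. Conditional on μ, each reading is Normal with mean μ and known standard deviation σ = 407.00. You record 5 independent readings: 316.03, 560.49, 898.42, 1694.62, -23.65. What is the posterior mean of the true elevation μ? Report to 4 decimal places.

704.5196

For Normal data with known variance σ², a Normal(μ₀, σ₀²) prior on μ is conjugate. Posterior precision = 1/σ₀² + n/σ²; posterior mean is the precision-weighted average of μ₀ and x̄.
Σxᵢ = 316.03 + 560.49 + 898.42 + 1694.62 + (-23.65) = 3445.91, so n·x̄ = 3445.91.
σ₀² = 507.23² = 257282.2729, σ² = 407.00² = 165649; σ² + n·σ₀² = 165649 + 5·257282.2729 = 1452060.3645.
Posterior mean = (μ₀/σ₀² + n·x̄/σ²)/(1/σ₀² + n/σ²) = (σ²·μ₀ + σ₀²·n·x̄)/(σ² + n·σ₀²) = (165649·823.63 + 257282.2729·3445.91)/1452060.3645 = 1023005042.878839/1452060.3645 = 704.5196.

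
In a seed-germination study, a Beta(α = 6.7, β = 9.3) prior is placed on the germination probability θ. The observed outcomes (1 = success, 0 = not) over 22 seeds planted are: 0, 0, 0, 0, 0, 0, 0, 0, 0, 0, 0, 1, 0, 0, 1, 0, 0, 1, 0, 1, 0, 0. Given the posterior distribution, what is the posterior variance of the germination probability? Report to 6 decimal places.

0.005187

The Beta prior is conjugate to a Binomial/Bernoulli likelihood; the update adds successes to α and failures to β.
Posterior: Beta(α+k, β+n−k) = Beta(6.7+4, 9.3+18) = Beta(10.7, 27.3).
Var = αβ/((α+β)²(α+β+1)) = 10.7·27.3/(38.0²·39.0) = 0.005187.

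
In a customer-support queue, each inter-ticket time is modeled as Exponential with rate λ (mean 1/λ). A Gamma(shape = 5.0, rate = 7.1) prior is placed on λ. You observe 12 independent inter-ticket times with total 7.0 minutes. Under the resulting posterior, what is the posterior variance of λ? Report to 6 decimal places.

0.085509

With a Gamma(shape α, rate β) prior on the exponential rate λ, the posterior after n observations with total T = Σxᵢ is Gamma(α+n, β+T).
Posterior: Gamma(5.0+12, 7.1+7.0) = Gamma(17.0, 14.1).
Var = α/β² = 0.085509.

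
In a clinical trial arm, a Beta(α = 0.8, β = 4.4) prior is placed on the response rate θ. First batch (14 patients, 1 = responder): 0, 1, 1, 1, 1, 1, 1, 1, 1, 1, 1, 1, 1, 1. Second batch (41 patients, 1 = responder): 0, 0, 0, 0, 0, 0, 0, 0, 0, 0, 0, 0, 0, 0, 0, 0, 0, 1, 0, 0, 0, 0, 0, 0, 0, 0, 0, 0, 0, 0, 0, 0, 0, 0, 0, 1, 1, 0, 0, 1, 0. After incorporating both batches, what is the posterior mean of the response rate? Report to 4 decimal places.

0.2957

The Beta prior is conjugate to a Binomial/Bernoulli likelihood; the update adds successes to α and failures to β.
After batch 1: Beta(0.8+13, 4.4+1) = Beta(13.8, 5.4).
After batch 2: Beta(13.8+4, 5.4+37) = Beta(17.8, 42.4).
Posterior mean = α/(α+β) = 17.8/60.2 = 0.2957.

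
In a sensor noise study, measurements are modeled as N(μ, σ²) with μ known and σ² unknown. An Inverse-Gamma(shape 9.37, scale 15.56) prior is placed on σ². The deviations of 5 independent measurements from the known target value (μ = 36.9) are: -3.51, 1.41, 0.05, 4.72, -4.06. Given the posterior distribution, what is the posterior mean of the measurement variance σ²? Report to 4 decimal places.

With known mean μ and an Inverse-Gamma(α, β) prior on σ², the Normal likelihood is conjugate: posterior is Inv-Gamma(α + n/2, β + Σ(xᵢ−μ)²/2).
Σ(xᵢ−μ)² = (-3.51)² + (1.41)² + (0.05)² + (4.72)² + (-4.06)² = 53.0727.
Posterior: Inv-Gamma(9.37 + 5/2, 15.56 + 53.0727/2) = Inv-Gamma(11.87, 42.09635).
E[σ²|data] = β/(α−1) = 42.09635/10.87 = 3.8727.

3.8727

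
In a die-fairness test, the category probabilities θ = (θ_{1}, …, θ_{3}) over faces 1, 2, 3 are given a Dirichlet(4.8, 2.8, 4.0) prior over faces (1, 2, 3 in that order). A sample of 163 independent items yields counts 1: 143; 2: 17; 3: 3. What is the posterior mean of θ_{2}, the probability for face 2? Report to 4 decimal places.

The Dirichlet prior is conjugate to the Multinomial likelihood: each posterior αⱼ = prior αⱼ + observed count nⱼ.
Posterior concentration: (147.8, 19.8, 7.0), total = 174.6.
E[θ_{2}|data] = α_{2}/Σα = 19.8/174.6 = 0.1134.

0.1134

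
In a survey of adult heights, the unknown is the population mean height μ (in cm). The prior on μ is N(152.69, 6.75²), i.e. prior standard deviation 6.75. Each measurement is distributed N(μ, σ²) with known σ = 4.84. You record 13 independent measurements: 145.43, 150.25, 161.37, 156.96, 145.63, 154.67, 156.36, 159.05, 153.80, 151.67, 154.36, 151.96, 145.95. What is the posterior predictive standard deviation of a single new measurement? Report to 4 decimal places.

5.0159

For Normal data with known variance σ², a Normal(μ₀, σ₀²) prior on μ is conjugate. Posterior precision = 1/σ₀² + n/σ²; posterior mean is the precision-weighted average of μ₀ and x̄.
σ₀² = 6.75² = 45.5625, σ² = 4.84² = 23.4256; σ² + n·σ₀² = 23.4256 + 13·45.5625 = 615.7381.
Posterior precision = 1/σ₀² + n/σ² = 1/45.5625 + 13/23.4256 = (σ² + n·σ₀²)/(σ₀²σ²) = 615.7381/(45.5625·23.4256); posterior variance σₙ² = σ₀²σ²/(σ² + n·σ₀²) = 45.5625·23.4256/615.7381 = 1.733414.
Predictive variance for one new observation = σₙ² + σ² = 45.5625·23.4256/615.7381 + 23.4256 = σ²·(σ₀² + 615.7381)/615.7381 = 23.4256·661.3006/615.7381 = 25.159014; SD = √(23.4256·661.3006/615.7381) = 5.0159.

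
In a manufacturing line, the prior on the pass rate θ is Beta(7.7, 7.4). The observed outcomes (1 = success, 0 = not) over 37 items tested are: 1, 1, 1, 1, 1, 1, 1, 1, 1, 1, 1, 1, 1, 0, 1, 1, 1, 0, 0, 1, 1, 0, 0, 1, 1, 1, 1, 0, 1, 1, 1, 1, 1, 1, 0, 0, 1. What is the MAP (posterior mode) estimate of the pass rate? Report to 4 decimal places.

0.7126

The Beta prior is conjugate to a Binomial/Bernoulli likelihood; the update adds successes to α and failures to β.
Posterior: Beta(α+k, β+n−k) = Beta(7.7+29, 7.4+8) = Beta(36.7, 15.4).
Mode of Beta(a,b) for a,b>1 is (a−1)/(a+b−2) = 35.7/50.1 = 0.7126.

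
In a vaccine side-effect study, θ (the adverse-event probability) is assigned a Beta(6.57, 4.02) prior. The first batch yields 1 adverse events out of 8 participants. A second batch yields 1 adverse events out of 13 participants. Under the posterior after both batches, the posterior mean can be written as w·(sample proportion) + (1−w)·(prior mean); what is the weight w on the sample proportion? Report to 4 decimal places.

0.6648

The Beta prior is conjugate to a Binomial/Bernoulli likelihood; the update adds successes to α and failures to β.
Total number of participants: n = 8 + 13 = 21.
Posterior mean = (α₀+k)/(α₀+β₀+n) = [n/(α₀+β₀+n)]·(k/n) + [(α₀+β₀)/(α₀+β₀+n)]·α₀/(α₀+β₀), so only n and the prior enter the weight.
The weight on the data is w = n/(α₀+β₀+n) = 21/(6.57+4.02+21) = 21/31.59 = 0.6648.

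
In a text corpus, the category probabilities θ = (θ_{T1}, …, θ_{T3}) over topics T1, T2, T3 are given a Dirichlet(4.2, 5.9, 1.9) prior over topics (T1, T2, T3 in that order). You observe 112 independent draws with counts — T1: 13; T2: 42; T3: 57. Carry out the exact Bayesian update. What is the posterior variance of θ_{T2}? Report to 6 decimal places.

0.001897

The Dirichlet prior is conjugate to the Multinomial likelihood: each posterior αⱼ = prior αⱼ + observed count nⱼ.
Posterior concentration: (17.2, 47.9, 58.9), total = 124.0.
Var[θ_j] = α_j(Σα−α_j)/((Σα)²(Σα+1)) = 47.9·76.1/(124.0²·125.0) = 0.001897.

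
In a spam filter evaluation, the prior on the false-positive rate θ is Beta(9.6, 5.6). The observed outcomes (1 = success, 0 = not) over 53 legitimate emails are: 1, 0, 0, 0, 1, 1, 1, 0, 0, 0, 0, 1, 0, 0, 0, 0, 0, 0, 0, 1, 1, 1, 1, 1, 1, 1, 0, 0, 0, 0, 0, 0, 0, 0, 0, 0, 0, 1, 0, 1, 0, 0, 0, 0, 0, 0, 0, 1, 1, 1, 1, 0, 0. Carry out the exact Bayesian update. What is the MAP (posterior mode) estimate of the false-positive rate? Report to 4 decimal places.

0.4018

The Beta prior is conjugate to a Binomial/Bernoulli likelihood; the update adds successes to α and failures to β.
Posterior: Beta(α+k, β+n−k) = Beta(9.6+18, 5.6+35) = Beta(27.6, 40.6).
Mode of Beta(a,b) for a,b>1 is (a−1)/(a+b−2) = 26.6/66.2 = 0.4018.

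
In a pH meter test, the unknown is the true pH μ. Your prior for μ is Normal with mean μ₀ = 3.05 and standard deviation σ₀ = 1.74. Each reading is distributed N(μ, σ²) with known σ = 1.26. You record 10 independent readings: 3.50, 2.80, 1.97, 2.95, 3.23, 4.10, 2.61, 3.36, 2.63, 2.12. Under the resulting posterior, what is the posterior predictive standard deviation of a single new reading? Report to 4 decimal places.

For Normal data with known variance σ², a Normal(μ₀, σ₀²) prior on μ is conjugate. Posterior precision = 1/σ₀² + n/σ²; posterior mean is the precision-weighted average of μ₀ and x̄.
σ₀² = 1.74² = 3.0276, σ² = 1.26² = 1.5876; σ² + n·σ₀² = 1.5876 + 10·3.0276 = 31.8636.
Posterior precision = 1/σ₀² + n/σ² = 1/3.0276 + 10/1.5876 = (σ² + n·σ₀²)/(σ₀²σ²) = 31.8636/(3.0276·1.5876); posterior variance σₙ² = σ₀²σ²/(σ² + n·σ₀²) = 3.0276·1.5876/31.8636 = 0.150850.
Predictive variance for one new observation = σₙ² + σ² = 3.0276·1.5876/31.8636 + 1.5876 = σ²·(σ₀² + 31.8636)/31.8636 = 1.5876·34.8912/31.8636 = 1.738450; SD = √(1.5876·34.8912/31.8636) = 1.3185.

1.3185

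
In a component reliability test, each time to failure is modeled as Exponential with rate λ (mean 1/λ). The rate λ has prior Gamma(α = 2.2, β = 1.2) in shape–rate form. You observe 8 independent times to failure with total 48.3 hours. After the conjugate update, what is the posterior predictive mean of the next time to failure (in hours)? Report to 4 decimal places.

5.3804

With a Gamma(shape α, rate β) prior on the exponential rate λ, the posterior after n observations with total T = Σxᵢ is Gamma(α+n, β+T).
Posterior: Gamma(2.2+8, 1.2+48.3) = Gamma(10.2, 49.5).
The predictive distribution for the next observation is Lomax; its mean is β/(α−1) = 49.5/9.2 = 5.3804.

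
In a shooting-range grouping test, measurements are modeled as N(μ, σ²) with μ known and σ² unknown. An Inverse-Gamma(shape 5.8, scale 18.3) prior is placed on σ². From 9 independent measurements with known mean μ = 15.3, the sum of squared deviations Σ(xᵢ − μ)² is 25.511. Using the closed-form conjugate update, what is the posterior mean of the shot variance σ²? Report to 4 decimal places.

With known mean μ and an Inverse-Gamma(α, β) prior on σ², the Normal likelihood is conjugate: posterior is Inv-Gamma(α + n/2, β + Σ(xᵢ−μ)²/2).
Posterior: Inv-Gamma(5.8 + 9/2, 18.3 + 25.511/2) = Inv-Gamma(10.30, 31.0555).
E[σ²|data] = β/(α−1) = 31.0555/9.30 = 3.3393.

3.3393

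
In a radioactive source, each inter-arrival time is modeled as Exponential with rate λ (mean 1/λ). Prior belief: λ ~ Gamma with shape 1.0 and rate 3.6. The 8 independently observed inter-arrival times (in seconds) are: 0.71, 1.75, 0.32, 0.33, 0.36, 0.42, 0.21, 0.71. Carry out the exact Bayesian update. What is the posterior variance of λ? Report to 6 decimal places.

0.127248

With a Gamma(shape α, rate β) prior on the exponential rate λ, the posterior after n observations with total T = Σxᵢ is Gamma(α+n, β+T).
Sum of observations T = 4.81 seconds; n = 8.
Posterior: Gamma(1.0+8, 3.6+4.81) = Gamma(9.0, 8.41).
Var = α/β² = 0.127248.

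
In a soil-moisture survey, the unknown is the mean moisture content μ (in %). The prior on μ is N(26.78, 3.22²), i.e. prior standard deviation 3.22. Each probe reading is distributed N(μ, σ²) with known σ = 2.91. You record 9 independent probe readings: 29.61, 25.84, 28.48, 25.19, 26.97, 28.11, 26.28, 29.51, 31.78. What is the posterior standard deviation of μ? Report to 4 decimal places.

0.9288

For Normal data with known variance σ², a Normal(μ₀, σ₀²) prior on μ is conjugate. Posterior precision = 1/σ₀² + n/σ²; posterior mean is the precision-weighted average of μ₀ and x̄.
σ₀² = 3.22² = 10.3684, σ² = 2.91² = 8.4681; σ² + n·σ₀² = 8.4681 + 9·10.3684 = 101.7837.
Posterior precision = 1/σ₀² + n/σ² = 1/10.3684 + 9/8.4681 = (σ² + n·σ₀²)/(σ₀²σ²) = 101.7837/(10.3684·8.4681); posterior variance σₙ² = σ₀²σ²/(σ² + n·σ₀²) = 10.3684·8.4681/101.7837 = 0.862620.
Posterior SD = √σₙ² = √(10.3684·8.4681/101.7837) = 0.9288.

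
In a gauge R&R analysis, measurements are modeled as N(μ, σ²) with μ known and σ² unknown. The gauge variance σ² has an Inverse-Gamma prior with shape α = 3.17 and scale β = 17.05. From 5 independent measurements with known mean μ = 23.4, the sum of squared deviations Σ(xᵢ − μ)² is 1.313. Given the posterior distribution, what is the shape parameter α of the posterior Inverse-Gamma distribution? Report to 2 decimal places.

With known mean μ and an Inverse-Gamma(α, β) prior on σ², the Normal likelihood is conjugate: posterior is Inv-Gamma(α + n/2, β + Σ(xᵢ−μ)²/2).
Posterior: Inv-Gamma(3.17 + 5/2, 17.05 + 1.313/2) = Inv-Gamma(5.67, 17.7065).
Posterior α = 5.67.

5.67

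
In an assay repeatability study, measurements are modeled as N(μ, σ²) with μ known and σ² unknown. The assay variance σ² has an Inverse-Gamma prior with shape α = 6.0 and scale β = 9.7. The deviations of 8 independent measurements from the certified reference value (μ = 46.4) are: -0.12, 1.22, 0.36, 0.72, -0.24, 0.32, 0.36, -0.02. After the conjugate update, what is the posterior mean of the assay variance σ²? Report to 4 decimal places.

1.2134

With known mean μ and an Inverse-Gamma(α, β) prior on σ², the Normal likelihood is conjugate: posterior is Inv-Gamma(α + n/2, β + Σ(xᵢ−μ)²/2).
Σ(xᵢ−μ)² = (-0.12)² + (1.22)² + (0.36)² + (0.72)² + (-0.24)² + (0.32)² + (0.36)² + (-0.02)² = 2.4408.
Posterior: Inv-Gamma(6.0 + 8/2, 9.7 + 2.4408/2) = Inv-Gamma(10.00, 10.92040).
E[σ²|data] = β/(α−1) = 10.92040/9.00 = 1.2134.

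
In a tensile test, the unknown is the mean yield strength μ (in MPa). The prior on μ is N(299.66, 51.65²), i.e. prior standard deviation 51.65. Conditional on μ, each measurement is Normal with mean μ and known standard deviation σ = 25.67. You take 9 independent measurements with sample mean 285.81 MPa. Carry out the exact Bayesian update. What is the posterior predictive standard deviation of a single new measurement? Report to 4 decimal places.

27.0224

For Normal data with known variance σ², a Normal(μ₀, σ₀²) prior on μ is conjugate. Posterior precision = 1/σ₀² + n/σ²; posterior mean is the precision-weighted average of μ₀ and x̄.
σ₀² = 51.65² = 2667.7225, σ² = 25.67² = 658.9489; σ² + n·σ₀² = 658.9489 + 9·2667.7225 = 24668.4514.
Posterior precision = 1/σ₀² + n/σ² = 1/2667.7225 + 9/658.9489 = (σ² + n·σ₀²)/(σ₀²σ²) = 24668.4514/(2667.7225·658.9489); posterior variance σₙ² = σ₀²σ²/(σ² + n·σ₀²) = 2667.7225·658.9489/24668.4514 = 71.260769.
Predictive variance for one new observation = σₙ² + σ² = 2667.7225·658.9489/24668.4514 + 658.9489 = σ²·(σ₀² + 24668.4514)/24668.4514 = 658.9489·27336.1739/24668.4514 = 730.209669; SD = √(658.9489·27336.1739/24668.4514) = 27.0224.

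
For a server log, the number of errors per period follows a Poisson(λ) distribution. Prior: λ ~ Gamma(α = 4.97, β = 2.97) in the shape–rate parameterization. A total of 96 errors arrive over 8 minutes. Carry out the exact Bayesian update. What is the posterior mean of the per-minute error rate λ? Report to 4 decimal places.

9.2042

With a Gamma(shape α, rate β) prior, the Poisson likelihood is conjugate: the posterior is Gamma(α + ΣXᵢ, β + n).
Posterior: Gamma(α+S, β+n) = Gamma(4.97+96, 2.97+8) = Gamma(100.97, 10.97).
Posterior mean = α/β = 100.97/10.97 = 9.2042.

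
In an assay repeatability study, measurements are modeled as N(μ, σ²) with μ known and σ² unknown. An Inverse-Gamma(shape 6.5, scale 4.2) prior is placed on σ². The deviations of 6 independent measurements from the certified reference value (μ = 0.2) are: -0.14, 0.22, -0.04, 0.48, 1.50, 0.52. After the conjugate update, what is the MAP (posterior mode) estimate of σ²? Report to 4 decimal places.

With known mean μ and an Inverse-Gamma(α, β) prior on σ², the Normal likelihood is conjugate: posterior is Inv-Gamma(α + n/2, β + Σ(xᵢ−μ)²/2).
Σ(xᵢ−μ)² = (-0.14)² + (0.22)² + (-0.04)² + (0.48)² + (1.50)² + (0.52)² = 2.8204.
Posterior: Inv-Gamma(6.5 + 6/2, 4.2 + 2.8204/2) = Inv-Gamma(9.50, 5.61020).
Mode = β/(α+1) = 5.61020/10.50 = 0.5343.

0.5343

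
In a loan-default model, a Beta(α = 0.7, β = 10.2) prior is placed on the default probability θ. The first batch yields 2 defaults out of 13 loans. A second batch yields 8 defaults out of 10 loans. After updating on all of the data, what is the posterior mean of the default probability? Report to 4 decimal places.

0.3156

The Beta prior is conjugate to a Binomial/Bernoulli likelihood; the update adds successes to α and failures to β.
After batch 1: Beta(0.7+2, 10.2+11) = Beta(2.7, 21.2).
After batch 2: Beta(2.7+8, 21.2+2) = Beta(10.7, 23.2).
Posterior mean = α/(α+β) = 10.7/33.9 = 0.3156.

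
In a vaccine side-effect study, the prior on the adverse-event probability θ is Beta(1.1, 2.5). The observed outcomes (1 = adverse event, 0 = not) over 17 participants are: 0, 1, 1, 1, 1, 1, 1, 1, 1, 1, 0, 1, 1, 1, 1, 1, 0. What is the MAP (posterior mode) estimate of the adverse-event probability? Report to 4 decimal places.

The Beta prior is conjugate to a Binomial/Bernoulli likelihood; the update adds successes to α and failures to β.
Posterior: Beta(α+k, β+n−k) = Beta(1.1+14, 2.5+3) = Beta(15.1, 5.5).
Mode of Beta(a,b) for a,b>1 is (a−1)/(a+b−2) = 14.1/18.6 = 0.7581.

0.7581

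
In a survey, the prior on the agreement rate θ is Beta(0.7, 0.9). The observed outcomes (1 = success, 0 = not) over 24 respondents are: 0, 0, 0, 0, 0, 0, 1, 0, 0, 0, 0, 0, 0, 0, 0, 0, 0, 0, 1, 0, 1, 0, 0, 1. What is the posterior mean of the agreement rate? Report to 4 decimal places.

The Beta prior is conjugate to a Binomial/Bernoulli likelihood; the update adds successes to α and failures to β.
Posterior: Beta(α+k, β+n−k) = Beta(0.7+4, 0.9+20) = Beta(4.7, 20.9).
Posterior mean = α/(α+β) = 4.7/25.6 = 0.1836.

0.1836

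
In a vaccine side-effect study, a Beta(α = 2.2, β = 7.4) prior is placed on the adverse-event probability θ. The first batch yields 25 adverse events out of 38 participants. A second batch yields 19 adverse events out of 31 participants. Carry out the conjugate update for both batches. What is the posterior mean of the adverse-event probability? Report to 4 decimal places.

0.5878

The Beta prior is conjugate to a Binomial/Bernoulli likelihood; the update adds successes to α and failures to β.
After batch 1: Beta(2.2+25, 7.4+13) = Beta(27.2, 20.4).
After batch 2: Beta(27.2+19, 20.4+12) = Beta(46.2, 32.4).
Posterior mean = α/(α+β) = 46.2/78.6 = 0.5878.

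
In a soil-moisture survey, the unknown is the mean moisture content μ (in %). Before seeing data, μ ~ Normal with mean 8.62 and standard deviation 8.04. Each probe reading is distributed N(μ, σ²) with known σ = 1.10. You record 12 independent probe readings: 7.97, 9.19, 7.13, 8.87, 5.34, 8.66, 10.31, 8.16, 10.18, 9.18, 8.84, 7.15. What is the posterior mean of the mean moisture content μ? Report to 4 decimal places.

For Normal data with known variance σ², a Normal(μ₀, σ₀²) prior on μ is conjugate. Posterior precision = 1/σ₀² + n/σ²; posterior mean is the precision-weighted average of μ₀ and x̄.
Σxᵢ = 7.97 + 9.19 + 7.13 + 8.87 + 5.34 + 8.66 + 10.31 + 8.16 + 10.18 + 9.18 + 8.84 + 7.15 = 100.98, so n·x̄ = 100.98.
σ₀² = 8.04² = 64.6416, σ² = 1.10² = 1.21; σ² + n·σ₀² = 1.21 + 12·64.6416 = 776.9092.
Posterior mean = (μ₀/σ₀² + n·x̄/σ²)/(1/σ₀² + n/σ²) = (σ²·μ₀ + σ₀²·n·x̄)/(σ² + n·σ₀²) = (1.21·8.62 + 64.6416·100.98)/776.9092 = 6537.938968/776.9092 = 8.4153.

8.4153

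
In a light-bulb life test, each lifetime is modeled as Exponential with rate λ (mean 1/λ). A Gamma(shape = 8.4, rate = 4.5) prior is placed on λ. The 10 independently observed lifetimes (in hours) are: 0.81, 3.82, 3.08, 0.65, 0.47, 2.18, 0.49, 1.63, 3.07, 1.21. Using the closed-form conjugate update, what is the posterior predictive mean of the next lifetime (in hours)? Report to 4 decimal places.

With a Gamma(shape α, rate β) prior on the exponential rate λ, the posterior after n observations with total T = Σxᵢ is Gamma(α+n, β+T).
Sum of observations T = 17.41 hours; n = 10.
Posterior: Gamma(8.4+10, 4.5+17.41) = Gamma(18.4, 21.91).
The predictive distribution for the next observation is Lomax; its mean is β/(α−1) = 21.91/17.4 = 1.2592.

1.2592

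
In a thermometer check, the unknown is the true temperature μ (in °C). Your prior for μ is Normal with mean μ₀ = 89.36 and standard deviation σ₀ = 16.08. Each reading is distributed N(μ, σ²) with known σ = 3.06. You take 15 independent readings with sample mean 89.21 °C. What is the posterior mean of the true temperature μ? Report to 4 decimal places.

89.2104

For Normal data with known variance σ², a Normal(μ₀, σ₀²) prior on μ is conjugate. Posterior precision = 1/σ₀² + n/σ²; posterior mean is the precision-weighted average of μ₀ and x̄.
n·x̄ = 15·89.21 = 1338.15.
σ₀² = 16.08² = 258.5664, σ² = 3.06² = 9.3636; σ² + n·σ₀² = 9.3636 + 15·258.5664 = 3887.8596.
Posterior mean = (μ₀/σ₀² + n·x̄/σ²)/(1/σ₀² + n/σ²) = (σ²·μ₀ + σ₀²·n·x̄)/(σ² + n·σ₀²) = (9.3636·89.36 + 258.5664·1338.15)/3887.8596 = 346837.359456/3887.8596 = 89.2104.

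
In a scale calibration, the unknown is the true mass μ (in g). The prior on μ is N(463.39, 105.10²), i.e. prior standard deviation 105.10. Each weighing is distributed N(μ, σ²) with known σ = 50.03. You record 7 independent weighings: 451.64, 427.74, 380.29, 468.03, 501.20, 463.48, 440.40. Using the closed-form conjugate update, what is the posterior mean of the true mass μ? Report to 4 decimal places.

For Normal data with known variance σ², a Normal(μ₀, σ₀²) prior on μ is conjugate. Posterior precision = 1/σ₀² + n/σ²; posterior mean is the precision-weighted average of μ₀ and x̄.
Σxᵢ = 451.64 + 427.74 + 380.29 + 468.03 + 501.20 + 463.48 + 440.40 = 3132.78, so n·x̄ = 3132.78.
σ₀² = 105.10² = 11046.01, σ² = 50.03² = 2503.0009; σ² + n·σ₀² = 2503.0009 + 7·11046.01 = 79825.0709.
Posterior mean = (μ₀/σ₀² + n·x̄/σ²)/(1/σ₀² + n/σ²) = (σ²·μ₀ + σ₀²·n·x̄)/(σ² + n·σ₀²) = (2503.0009·463.39 + 11046.01·3132.78)/79825.0709 = 35764584.794851/79825.0709 = 448.0370.

448.0370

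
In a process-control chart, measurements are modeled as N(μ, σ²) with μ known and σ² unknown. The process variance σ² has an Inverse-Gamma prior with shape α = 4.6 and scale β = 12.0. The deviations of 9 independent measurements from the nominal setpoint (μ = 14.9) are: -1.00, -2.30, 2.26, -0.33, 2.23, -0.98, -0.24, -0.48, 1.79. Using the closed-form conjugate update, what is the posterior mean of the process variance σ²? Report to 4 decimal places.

With known mean μ and an Inverse-Gamma(α, β) prior on σ², the Normal likelihood is conjugate: posterior is Inv-Gamma(α + n/2, β + Σ(xᵢ−μ)²/2).
Σ(xᵢ−μ)² = (-1.00)² + (-2.30)² + (2.26)² + (-0.33)² + (2.23)² + (-0.98)² + (-0.24)² + (-0.48)² + (1.79)² = 20.9319.
Posterior: Inv-Gamma(4.6 + 9/2, 12.0 + 20.9319/2) = Inv-Gamma(9.10, 22.46595).
E[σ²|data] = β/(α−1) = 22.46595/8.10 = 2.7736.

2.7736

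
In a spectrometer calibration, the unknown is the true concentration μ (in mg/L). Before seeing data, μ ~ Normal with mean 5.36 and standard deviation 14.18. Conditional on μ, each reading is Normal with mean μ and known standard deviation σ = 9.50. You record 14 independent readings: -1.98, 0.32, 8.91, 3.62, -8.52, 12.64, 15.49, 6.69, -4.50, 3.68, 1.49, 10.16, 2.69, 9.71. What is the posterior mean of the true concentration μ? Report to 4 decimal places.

4.3468

For Normal data with known variance σ², a Normal(μ₀, σ₀²) prior on μ is conjugate. Posterior precision = 1/σ₀² + n/σ²; posterior mean is the precision-weighted average of μ₀ and x̄.
Σxᵢ = (-1.98) + 0.32 + 8.91 + 3.62 + (-8.52) + 12.64 + 15.49 + 6.69 + (-4.50) + 3.68 + 1.49 + 10.16 + 2.69 + 9.71 = 60.4, so n·x̄ = 60.4.
σ₀² = 14.18² = 201.0724, σ² = 9.50² = 90.25; σ² + n·σ₀² = 90.25 + 14·201.0724 = 2905.2636.
Posterior mean = (μ₀/σ₀² + n·x̄/σ²)/(1/σ₀² + n/σ²) = (σ²·μ₀ + σ₀²·n·x̄)/(σ² + n·σ₀²) = (90.25·5.36 + 201.0724·60.4)/2905.2636 = 12628.51296/2905.2636 = 4.3468.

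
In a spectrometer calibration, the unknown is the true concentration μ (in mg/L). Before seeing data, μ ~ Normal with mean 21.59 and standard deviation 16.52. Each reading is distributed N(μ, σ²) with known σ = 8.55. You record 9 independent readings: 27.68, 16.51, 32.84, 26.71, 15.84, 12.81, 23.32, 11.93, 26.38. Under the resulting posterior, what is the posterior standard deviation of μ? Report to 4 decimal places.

For Normal data with known variance σ², a Normal(μ₀, σ₀²) prior on μ is conjugate. Posterior precision = 1/σ₀² + n/σ²; posterior mean is the precision-weighted average of μ₀ and x̄.
σ₀² = 16.52² = 272.9104, σ² = 8.55² = 73.1025; σ² + n·σ₀² = 73.1025 + 9·272.9104 = 2529.2961.
Posterior precision = 1/σ₀² + n/σ² = 1/272.9104 + 9/73.1025 = (σ² + n·σ₀²)/(σ₀²σ²) = 2529.2961/(272.9104·73.1025); posterior variance σₙ² = σ₀²σ²/(σ² + n·σ₀²) = 272.9104·73.1025/2529.2961 = 7.887741.
Posterior SD = √σₙ² = √(272.9104·73.1025/2529.2961) = 2.8085.

2.8085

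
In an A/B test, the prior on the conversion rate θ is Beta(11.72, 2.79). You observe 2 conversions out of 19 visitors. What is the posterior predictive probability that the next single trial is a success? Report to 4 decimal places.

0.4094

The Beta prior is conjugate to a Binomial/Bernoulli likelihood; the update adds successes to α and failures to β.
Posterior: Beta(α+k, β+n−k) = Beta(11.72+2, 2.79+17) = Beta(13.72, 19.79).
For a single future Bernoulli trial, P(success | data) = α/(α+β) = 0.4094.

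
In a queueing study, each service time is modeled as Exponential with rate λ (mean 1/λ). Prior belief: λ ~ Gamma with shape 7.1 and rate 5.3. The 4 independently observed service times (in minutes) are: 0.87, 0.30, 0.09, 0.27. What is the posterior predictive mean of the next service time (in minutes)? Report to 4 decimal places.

With a Gamma(shape α, rate β) prior on the exponential rate λ, the posterior after n observations with total T = Σxᵢ is Gamma(α+n, β+T).
Sum of observations T = 1.53 minutes; n = 4.
Posterior: Gamma(7.1+4, 5.3+1.53) = Gamma(11.1, 6.83).
The predictive distribution for the next observation is Lomax; its mean is β/(α−1) = 6.83/10.1 = 0.6762.

0.6762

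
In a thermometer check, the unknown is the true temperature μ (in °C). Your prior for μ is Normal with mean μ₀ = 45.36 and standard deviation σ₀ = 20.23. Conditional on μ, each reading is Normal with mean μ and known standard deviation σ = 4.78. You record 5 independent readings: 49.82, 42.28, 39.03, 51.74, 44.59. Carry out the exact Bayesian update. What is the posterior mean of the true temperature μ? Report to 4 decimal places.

45.4905

For Normal data with known variance σ², a Normal(μ₀, σ₀²) prior on μ is conjugate. Posterior precision = 1/σ₀² + n/σ²; posterior mean is the precision-weighted average of μ₀ and x̄.
Σxᵢ = 49.82 + 42.28 + 39.03 + 51.74 + 44.59 = 227.46, so n·x̄ = 227.46.
σ₀² = 20.23² = 409.2529, σ² = 4.78² = 22.8484; σ² + n·σ₀² = 22.8484 + 5·409.2529 = 2069.1129.
Posterior mean = (μ₀/σ₀² + n·x̄/σ²)/(1/σ₀² + n/σ²) = (σ²·μ₀ + σ₀²·n·x̄)/(σ² + n·σ₀²) = (22.8484·45.36 + 409.2529·227.46)/2069.1129 = 94125.068058/2069.1129 = 45.4905.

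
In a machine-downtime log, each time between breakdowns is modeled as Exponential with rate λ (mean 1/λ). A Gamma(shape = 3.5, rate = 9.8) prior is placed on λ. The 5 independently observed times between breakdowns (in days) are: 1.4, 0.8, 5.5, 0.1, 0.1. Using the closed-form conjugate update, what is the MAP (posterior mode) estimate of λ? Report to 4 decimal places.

0.4237

With a Gamma(shape α, rate β) prior on the exponential rate λ, the posterior after n observations with total T = Σxᵢ is Gamma(α+n, β+T).
Sum of observations T = 7.9 days; n = 5.
Posterior: Gamma(3.5+5, 9.8+7.9) = Gamma(8.5, 17.7).
Mode = (α−1)/β = 0.4237.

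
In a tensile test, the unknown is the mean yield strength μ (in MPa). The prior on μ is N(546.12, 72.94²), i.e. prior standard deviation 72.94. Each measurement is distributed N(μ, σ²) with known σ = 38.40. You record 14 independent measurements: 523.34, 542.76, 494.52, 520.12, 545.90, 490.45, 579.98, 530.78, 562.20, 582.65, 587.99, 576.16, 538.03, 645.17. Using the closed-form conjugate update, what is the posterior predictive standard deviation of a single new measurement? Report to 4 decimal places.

For Normal data with known variance σ², a Normal(μ₀, σ₀²) prior on μ is conjugate. Posterior precision = 1/σ₀² + n/σ²; posterior mean is the precision-weighted average of μ₀ and x̄.
σ₀² = 72.94² = 5320.2436, σ² = 38.40² = 1474.56; σ² + n·σ₀² = 1474.56 + 14·5320.2436 = 75957.9704.
Posterior precision = 1/σ₀² + n/σ² = 1/5320.2436 + 14/1474.56 = (σ² + n·σ₀²)/(σ₀²σ²) = 75957.9704/(5320.2436·1474.56); posterior variance σₙ² = σ₀²σ²/(σ² + n·σ₀²) = 5320.2436·1474.56/75957.9704 = 103.281043.
Predictive variance for one new observation = σₙ² + σ² = 5320.2436·1474.56/75957.9704 + 1474.56 = σ²·(σ₀² + 75957.9704)/75957.9704 = 1474.56·81278.214/75957.9704 = 1577.841043; SD = √(1474.56·81278.214/75957.9704) = 39.7220.

39.7220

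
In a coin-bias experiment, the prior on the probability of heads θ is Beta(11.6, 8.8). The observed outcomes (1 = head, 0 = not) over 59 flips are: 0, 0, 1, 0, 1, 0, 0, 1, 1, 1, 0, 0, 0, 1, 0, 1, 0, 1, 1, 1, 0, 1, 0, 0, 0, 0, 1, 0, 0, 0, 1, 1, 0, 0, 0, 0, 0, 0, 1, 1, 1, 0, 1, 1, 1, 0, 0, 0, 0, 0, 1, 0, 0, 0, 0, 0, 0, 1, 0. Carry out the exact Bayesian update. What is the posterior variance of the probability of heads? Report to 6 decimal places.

0.003036

The Beta prior is conjugate to a Binomial/Bernoulli likelihood; the update adds successes to α and failures to β.
Posterior: Beta(α+k, β+n−k) = Beta(11.6+22, 8.8+37) = Beta(33.6, 45.8).
Var = αβ/((α+β)²(α+β+1)) = 33.6·45.8/(79.4²·80.4) = 0.003036.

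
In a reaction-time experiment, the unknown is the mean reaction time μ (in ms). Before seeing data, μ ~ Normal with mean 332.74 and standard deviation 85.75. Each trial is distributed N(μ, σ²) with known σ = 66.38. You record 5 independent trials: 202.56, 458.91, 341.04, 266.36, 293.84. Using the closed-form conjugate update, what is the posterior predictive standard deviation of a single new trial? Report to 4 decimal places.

72.0642

For Normal data with known variance σ², a Normal(μ₀, σ₀²) prior on μ is conjugate. Posterior precision = 1/σ₀² + n/σ²; posterior mean is the precision-weighted average of μ₀ and x̄.
σ₀² = 85.75² = 7353.0625, σ² = 66.38² = 4406.3044; σ² + n·σ₀² = 4406.3044 + 5·7353.0625 = 41171.6169.
Posterior precision = 1/σ₀² + n/σ² = 1/7353.0625 + 5/4406.3044 = (σ² + n·σ₀²)/(σ₀²σ²) = 41171.6169/(7353.0625·4406.3044); posterior variance σₙ² = σ₀²σ²/(σ² + n·σ₀²) = 7353.0625·4406.3044/41171.6169 = 786.945816.
Predictive variance for one new observation = σₙ² + σ² = 7353.0625·4406.3044/41171.6169 + 4406.3044 = σ²·(σ₀² + 41171.6169)/41171.6169 = 4406.3044·48524.6794/41171.6169 = 5193.250216; SD = √(4406.3044·48524.6794/41171.6169) = 72.0642.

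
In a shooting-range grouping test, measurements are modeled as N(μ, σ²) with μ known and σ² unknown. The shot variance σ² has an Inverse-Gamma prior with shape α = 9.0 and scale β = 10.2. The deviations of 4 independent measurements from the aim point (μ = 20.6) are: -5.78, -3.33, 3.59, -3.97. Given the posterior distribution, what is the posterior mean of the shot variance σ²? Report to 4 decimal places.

4.6773

With known mean μ and an Inverse-Gamma(α, β) prior on σ², the Normal likelihood is conjugate: posterior is Inv-Gamma(α + n/2, β + Σ(xᵢ−μ)²/2).
Σ(xᵢ−μ)² = (-5.78)² + (-3.33)² + (3.59)² + (-3.97)² = 73.1463.
Posterior: Inv-Gamma(9.0 + 4/2, 10.2 + 73.1463/2) = Inv-Gamma(11.00, 46.77315).
E[σ²|data] = β/(α−1) = 46.77315/10.00 = 4.6773.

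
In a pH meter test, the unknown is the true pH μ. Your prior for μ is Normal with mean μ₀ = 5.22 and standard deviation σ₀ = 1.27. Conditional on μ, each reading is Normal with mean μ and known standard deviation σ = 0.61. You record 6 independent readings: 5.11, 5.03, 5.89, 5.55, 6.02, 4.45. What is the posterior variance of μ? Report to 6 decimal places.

For Normal data with known variance σ², a Normal(μ₀, σ₀²) prior on μ is conjugate. Posterior precision = 1/σ₀² + n/σ²; posterior mean is the precision-weighted average of μ₀ and x̄.
σ₀² = 1.27² = 1.6129, σ² = 0.61² = 0.3721; σ² + n·σ₀² = 0.3721 + 6·1.6129 = 10.0495.
Posterior precision = 1/σ₀² + n/σ² = 1/1.6129 + 6/0.3721 = (σ² + n·σ₀²)/(σ₀²σ²) = 10.0495/(1.6129·0.3721); posterior variance σₙ² = σ₀²σ²/(σ² + n·σ₀²) = 1.6129·0.3721/10.0495 = 0.059720.

0.059720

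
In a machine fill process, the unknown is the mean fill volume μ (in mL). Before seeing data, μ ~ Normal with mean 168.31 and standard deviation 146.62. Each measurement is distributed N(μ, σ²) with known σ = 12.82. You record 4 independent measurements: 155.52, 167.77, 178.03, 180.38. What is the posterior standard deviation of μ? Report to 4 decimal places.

For Normal data with known variance σ², a Normal(μ₀, σ₀²) prior on μ is conjugate. Posterior precision = 1/σ₀² + n/σ²; posterior mean is the precision-weighted average of μ₀ and x̄.
σ₀² = 146.62² = 21497.4244, σ² = 12.82² = 164.3524; σ² + n·σ₀² = 164.3524 + 4·21497.4244 = 86154.05.
Posterior precision = 1/σ₀² + n/σ² = 1/21497.4244 + 4/164.3524 = (σ² + n·σ₀²)/(σ₀²σ²) = 86154.05/(21497.4244·164.3524); posterior variance σₙ² = σ₀²σ²/(σ² + n·σ₀²) = 21497.4244·164.3524/86154.05 = 41.009718.
Posterior SD = √σₙ² = √(21497.4244·164.3524/86154.05) = 6.4039.

6.4039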